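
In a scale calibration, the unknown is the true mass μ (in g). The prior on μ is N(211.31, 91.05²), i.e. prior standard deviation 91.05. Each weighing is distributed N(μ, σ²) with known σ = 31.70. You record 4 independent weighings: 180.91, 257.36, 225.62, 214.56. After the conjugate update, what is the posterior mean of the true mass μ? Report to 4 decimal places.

For Normal data with known variance σ², a Normal(μ₀, σ₀²) prior on μ is conjugate. Posterior precision = 1/σ₀² + n/σ²; posterior mean is the precision-weighted average of μ₀ and x̄.
Σxᵢ = 180.91 + 257.36 + 225.62 + 214.56 = 878.45, so n·x̄ = 878.45.
σ₀² = 91.05² = 8290.1025, σ² = 31.70² = 1004.89; σ² + n·σ₀² = 1004.89 + 4·8290.1025 = 34165.3.
Posterior mean = (μ₀/σ₀² + n·x̄/σ²)/(1/σ₀² + n/σ²) = (σ²·μ₀ + σ₀²·n·x̄)/(σ² + n·σ₀²) = (1004.89·211.31 + 8290.1025·878.45)/34165.3 = 7494783.847025/34165.3 = 219.3683.

219.3683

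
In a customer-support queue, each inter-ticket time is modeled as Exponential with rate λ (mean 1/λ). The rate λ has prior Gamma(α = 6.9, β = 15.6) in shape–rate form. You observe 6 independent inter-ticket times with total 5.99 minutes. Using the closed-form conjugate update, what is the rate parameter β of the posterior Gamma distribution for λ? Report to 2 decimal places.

With a Gamma(shape α, rate β) prior on the exponential rate λ, the posterior after n observations with total T = Σxᵢ is Gamma(α+n, β+T).
Posterior: Gamma(6.9+6, 15.6+5.99) = Gamma(12.9, 21.59).
Posterior β = 21.59.

21.59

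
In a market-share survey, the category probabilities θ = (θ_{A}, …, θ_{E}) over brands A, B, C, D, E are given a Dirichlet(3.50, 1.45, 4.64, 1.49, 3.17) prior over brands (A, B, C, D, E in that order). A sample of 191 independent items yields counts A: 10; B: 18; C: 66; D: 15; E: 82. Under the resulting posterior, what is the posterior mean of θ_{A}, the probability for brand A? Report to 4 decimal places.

0.0658

The Dirichlet prior is conjugate to the Multinomial likelihood: each posterior αⱼ = prior αⱼ + observed count nⱼ.
Posterior concentration: (13.50, 19.45, 70.64, 16.49, 85.17), total = 205.25.
E[θ_{A}|data] = α_{A}/Σα = 13.50/205.25 = 0.0658.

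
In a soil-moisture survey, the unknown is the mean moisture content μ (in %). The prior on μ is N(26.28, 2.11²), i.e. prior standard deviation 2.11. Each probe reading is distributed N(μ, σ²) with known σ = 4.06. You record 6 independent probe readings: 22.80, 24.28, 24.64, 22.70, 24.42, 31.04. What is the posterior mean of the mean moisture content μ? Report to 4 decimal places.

25.4761

For Normal data with known variance σ², a Normal(μ₀, σ₀²) prior on μ is conjugate. Posterior precision = 1/σ₀² + n/σ²; posterior mean is the precision-weighted average of μ₀ and x̄.
Σxᵢ = 22.80 + 24.28 + 24.64 + 22.70 + 24.42 + 31.04 = 149.88, so n·x̄ = 149.88.
σ₀² = 2.11² = 4.4521, σ² = 4.06² = 16.4836; σ² + n·σ₀² = 16.4836 + 6·4.4521 = 43.1962.
Posterior mean = (μ₀/σ₀² + n·x̄/σ²)/(1/σ₀² + n/σ²) = (σ²·μ₀ + σ₀²·n·x̄)/(σ² + n·σ₀²) = (16.4836·26.28 + 4.4521·149.88)/43.1962 = 1100.469756/43.1962 = 25.4761.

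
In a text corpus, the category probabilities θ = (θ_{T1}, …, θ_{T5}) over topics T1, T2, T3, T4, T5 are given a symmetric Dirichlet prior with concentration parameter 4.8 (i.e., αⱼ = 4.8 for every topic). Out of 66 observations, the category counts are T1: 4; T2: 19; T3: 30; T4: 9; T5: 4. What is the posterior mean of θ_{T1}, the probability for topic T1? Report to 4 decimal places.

The Dirichlet prior is conjugate to the Multinomial likelihood: each posterior αⱼ = prior αⱼ + observed count nⱼ.
Posterior concentration: (8.8, 23.8, 34.8, 13.8, 8.8), total = 90.0.
E[θ_{T1}|data] = α_{T1}/Σα = 8.8/90.0 = 0.0978.

0.0978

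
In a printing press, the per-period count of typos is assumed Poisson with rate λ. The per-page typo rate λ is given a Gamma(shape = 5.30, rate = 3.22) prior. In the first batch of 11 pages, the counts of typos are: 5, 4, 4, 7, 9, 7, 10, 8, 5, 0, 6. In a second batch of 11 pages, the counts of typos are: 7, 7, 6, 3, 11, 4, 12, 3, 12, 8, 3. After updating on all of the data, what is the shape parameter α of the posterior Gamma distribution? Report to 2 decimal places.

With a Gamma(shape α, rate β) prior, the Poisson likelihood is conjugate: the posterior is Gamma(α + ΣXᵢ, β + n).
Batch 1: sum of counts S = 65 over n = 11 pages.
After batch 1: Gamma(α+S, β+n) = Gamma(5.30+65, 3.22+11) = Gamma(70.30, 14.22).
Batch 2: sum of counts S = 76 over n = 11 pages.
After batch 2: Gamma(α+S, β+n) = Gamma(70.30+76, 14.22+11) = Gamma(146.30, 25.22).
Posterior α = 146.30.

146.30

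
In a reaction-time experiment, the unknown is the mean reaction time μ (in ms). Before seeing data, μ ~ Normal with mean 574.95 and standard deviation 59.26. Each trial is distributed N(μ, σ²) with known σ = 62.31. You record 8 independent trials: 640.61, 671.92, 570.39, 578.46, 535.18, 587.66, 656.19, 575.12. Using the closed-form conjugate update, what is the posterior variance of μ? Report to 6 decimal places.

For Normal data with known variance σ², a Normal(μ₀, σ₀²) prior on μ is conjugate. Posterior precision = 1/σ₀² + n/σ²; posterior mean is the precision-weighted average of μ₀ and x̄.
σ₀² = 59.26² = 3511.7476, σ² = 62.31² = 3882.5361; σ² + n·σ₀² = 3882.5361 + 8·3511.7476 = 31976.5169.
Posterior precision = 1/σ₀² + n/σ² = 1/3511.7476 + 8/3882.5361 = (σ² + n·σ₀²)/(σ₀²σ²) = 31976.5169/(3511.7476·3882.5361); posterior variance σₙ² = σ₀²σ²/(σ² + n·σ₀²) = 3511.7476·3882.5361/31976.5169 = 426.390619.

426.390619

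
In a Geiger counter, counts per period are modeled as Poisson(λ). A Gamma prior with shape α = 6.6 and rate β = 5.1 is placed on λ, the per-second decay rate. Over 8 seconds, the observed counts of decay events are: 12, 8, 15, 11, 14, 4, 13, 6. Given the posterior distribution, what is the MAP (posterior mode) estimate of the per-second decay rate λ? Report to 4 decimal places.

6.7634

With a Gamma(shape α, rate β) prior, the Poisson likelihood is conjugate: the posterior is Gamma(α + ΣXᵢ, β + n).
Sum of counts S = 83 over n = 8 seconds.
Posterior: Gamma(α+S, β+n) = Gamma(6.6+83, 5.1+8) = Gamma(89.6, 13.1).
Mode of Gamma(α,β) for α≥1 is (α−1)/β = 88.6/13.1 = 6.7634.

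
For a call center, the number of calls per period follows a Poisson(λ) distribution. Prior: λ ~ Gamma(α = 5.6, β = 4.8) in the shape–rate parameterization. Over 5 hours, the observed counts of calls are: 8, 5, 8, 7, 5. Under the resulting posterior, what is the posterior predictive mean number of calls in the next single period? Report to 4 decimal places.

With a Gamma(shape α, rate β) prior, the Poisson likelihood is conjugate: the posterior is Gamma(α + ΣXᵢ, β + n).
Sum of counts S = 33 over n = 5 hours.
Posterior: Gamma(α+S, β+n) = Gamma(5.6+33, 4.8+5) = Gamma(38.6, 9.8).
The predictive distribution for one future period is NegBinom with mean α/β = 3.9388.

3.9388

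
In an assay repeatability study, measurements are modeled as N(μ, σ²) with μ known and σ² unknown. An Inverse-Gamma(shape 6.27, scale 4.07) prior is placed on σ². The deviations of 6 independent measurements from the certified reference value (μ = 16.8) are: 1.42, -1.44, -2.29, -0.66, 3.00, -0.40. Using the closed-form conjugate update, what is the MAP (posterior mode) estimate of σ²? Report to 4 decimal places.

1.3179

With known mean μ and an Inverse-Gamma(α, β) prior on σ², the Normal likelihood is conjugate: posterior is Inv-Gamma(α + n/2, β + Σ(xᵢ−μ)²/2).
Σ(xᵢ−μ)² = (1.42)² + (-1.44)² + (-2.29)² + (-0.66)² + (3.00)² + (-0.40)² = 18.9297.
Posterior: Inv-Gamma(6.27 + 6/2, 4.07 + 18.9297/2) = Inv-Gamma(9.27, 13.53485).
Mode = β/(α+1) = 13.53485/10.27 = 1.3179.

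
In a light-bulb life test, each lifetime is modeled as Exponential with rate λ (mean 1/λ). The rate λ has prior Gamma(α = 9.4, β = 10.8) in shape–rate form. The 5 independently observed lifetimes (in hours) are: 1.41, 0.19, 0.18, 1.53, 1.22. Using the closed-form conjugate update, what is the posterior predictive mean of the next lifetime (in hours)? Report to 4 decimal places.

With a Gamma(shape α, rate β) prior on the exponential rate λ, the posterior after n observations with total T = Σxᵢ is Gamma(α+n, β+T).
Sum of observations T = 4.53 hours; n = 5.
Posterior: Gamma(9.4+5, 10.8+4.53) = Gamma(14.4, 15.33).
The predictive distribution for the next observation is Lomax; its mean is β/(α−1) = 15.33/13.4 = 1.1440.

1.1440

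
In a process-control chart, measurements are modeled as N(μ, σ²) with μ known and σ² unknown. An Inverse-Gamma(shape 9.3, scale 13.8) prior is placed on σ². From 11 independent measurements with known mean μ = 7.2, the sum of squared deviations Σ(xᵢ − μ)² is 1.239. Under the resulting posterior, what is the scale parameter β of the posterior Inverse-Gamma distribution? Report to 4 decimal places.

14.4195

With known mean μ and an Inverse-Gamma(α, β) prior on σ², the Normal likelihood is conjugate: posterior is Inv-Gamma(α + n/2, β + Σ(xᵢ−μ)²/2).
Posterior: Inv-Gamma(9.3 + 11/2, 13.8 + 1.239/2) = Inv-Gamma(14.80, 14.4195).
Posterior β = 14.4195.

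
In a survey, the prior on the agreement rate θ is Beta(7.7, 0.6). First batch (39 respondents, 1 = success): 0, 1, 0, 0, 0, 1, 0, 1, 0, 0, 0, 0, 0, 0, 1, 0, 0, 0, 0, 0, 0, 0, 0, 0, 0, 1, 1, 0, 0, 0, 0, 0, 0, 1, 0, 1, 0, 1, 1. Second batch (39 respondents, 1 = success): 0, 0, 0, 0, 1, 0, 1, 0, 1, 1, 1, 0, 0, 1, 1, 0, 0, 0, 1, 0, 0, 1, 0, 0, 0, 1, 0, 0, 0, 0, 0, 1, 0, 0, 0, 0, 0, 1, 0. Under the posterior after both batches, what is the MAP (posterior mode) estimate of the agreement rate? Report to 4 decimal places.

The Beta prior is conjugate to a Binomial/Bernoulli likelihood; the update adds successes to α and failures to β.
After batch 1: Beta(7.7+10, 0.6+29) = Beta(17.7, 29.6).
After batch 2: Beta(17.7+12, 29.6+27) = Beta(29.7, 56.6).
Mode of Beta(a,b) for a,b>1 is (a−1)/(a+b−2) = 28.7/84.3 = 0.3405.

0.3405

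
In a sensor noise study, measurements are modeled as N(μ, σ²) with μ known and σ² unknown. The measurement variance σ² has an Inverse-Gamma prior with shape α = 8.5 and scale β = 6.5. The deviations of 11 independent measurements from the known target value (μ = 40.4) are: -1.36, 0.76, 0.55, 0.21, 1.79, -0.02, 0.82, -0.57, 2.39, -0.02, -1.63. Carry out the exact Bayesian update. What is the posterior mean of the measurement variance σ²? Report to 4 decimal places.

With known mean μ and an Inverse-Gamma(α, β) prior on σ², the Normal likelihood is conjugate: posterior is Inv-Gamma(α + n/2, β + Σ(xᵢ−μ)²/2).
Σ(xᵢ−μ)² = (-1.36)² + (0.76)² + (0.55)² + (0.21)² + (1.79)² + (-0.02)² + (0.82)² + (-0.57)² + (2.39)² + (-0.02)² + (-1.63)² = 15.3450.
Posterior: Inv-Gamma(8.5 + 11/2, 6.5 + 15.3450/2) = Inv-Gamma(14.00, 14.17250).
E[σ²|data] = β/(α−1) = 14.17250/13.00 = 1.0902.

1.0902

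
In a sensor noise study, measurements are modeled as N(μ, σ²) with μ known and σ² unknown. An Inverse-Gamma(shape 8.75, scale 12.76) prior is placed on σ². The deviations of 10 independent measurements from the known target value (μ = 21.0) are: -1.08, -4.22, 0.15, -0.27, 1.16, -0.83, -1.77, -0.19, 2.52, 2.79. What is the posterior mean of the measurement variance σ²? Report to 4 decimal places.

With known mean μ and an Inverse-Gamma(α, β) prior on σ², the Normal likelihood is conjugate: posterior is Inv-Gamma(α + n/2, β + Σ(xᵢ−μ)²/2).
Σ(xᵢ−μ)² = (-1.08)² + (-4.22)² + (0.15)² + (-0.27)² + (1.16)² + (-0.83)² + (-1.77)² + (-0.19)² + (2.52)² + (2.79)² = 38.4082.
Posterior: Inv-Gamma(8.75 + 10/2, 12.76 + 38.4082/2) = Inv-Gamma(13.75, 31.96410).
E[σ²|data] = β/(α−1) = 31.96410/12.75 = 2.5070.

2.5070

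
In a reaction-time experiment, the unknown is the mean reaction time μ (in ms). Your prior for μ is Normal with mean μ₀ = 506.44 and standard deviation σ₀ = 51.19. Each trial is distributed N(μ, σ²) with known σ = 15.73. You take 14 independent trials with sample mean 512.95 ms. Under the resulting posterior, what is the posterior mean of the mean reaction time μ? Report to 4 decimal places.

512.9064

For Normal data with known variance σ², a Normal(μ₀, σ₀²) prior on μ is conjugate. Posterior precision = 1/σ₀² + n/σ²; posterior mean is the precision-weighted average of μ₀ and x̄.
n·x̄ = 14·512.95 = 7181.3.
σ₀² = 51.19² = 2620.4161, σ² = 15.73² = 247.4329; σ² + n·σ₀² = 247.4329 + 14·2620.4161 = 36933.2583.
Posterior mean = (μ₀/σ₀² + n·x̄/σ²)/(1/σ₀² + n/σ²) = (σ²·μ₀ + σ₀²·n·x̄)/(σ² + n·σ₀²) = (247.4329·506.44 + 2620.4161·7181.3)/36933.2583 = 18943304.056806/36933.2583 = 512.9064.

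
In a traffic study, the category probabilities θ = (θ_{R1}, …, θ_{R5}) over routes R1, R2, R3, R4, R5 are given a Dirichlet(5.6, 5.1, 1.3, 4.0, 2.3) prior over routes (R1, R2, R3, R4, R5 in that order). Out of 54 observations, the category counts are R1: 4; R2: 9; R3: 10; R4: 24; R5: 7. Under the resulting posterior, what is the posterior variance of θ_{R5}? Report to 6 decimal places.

The Dirichlet prior is conjugate to the Multinomial likelihood: each posterior αⱼ = prior αⱼ + observed count nⱼ.
Posterior concentration: (9.6, 14.1, 11.3, 28.0, 9.3), total = 72.3.
Var[θ_j] = α_j(Σα−α_j)/((Σα)²(Σα+1)) = 9.3·63.0/(72.3²·73.3) = 0.001529.

0.001529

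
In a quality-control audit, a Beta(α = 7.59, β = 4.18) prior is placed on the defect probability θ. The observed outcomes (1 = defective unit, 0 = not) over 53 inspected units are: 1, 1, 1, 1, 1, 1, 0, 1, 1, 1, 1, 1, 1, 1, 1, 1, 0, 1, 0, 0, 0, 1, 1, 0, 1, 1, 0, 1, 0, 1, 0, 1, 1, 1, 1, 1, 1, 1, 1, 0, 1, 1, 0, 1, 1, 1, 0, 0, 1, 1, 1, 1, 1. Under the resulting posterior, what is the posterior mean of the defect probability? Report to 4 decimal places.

The Beta prior is conjugate to a Binomial/Bernoulli likelihood; the update adds successes to α and failures to β.
Posterior: Beta(α+k, β+n−k) = Beta(7.59+40, 4.18+13) = Beta(47.59, 17.18).
Posterior mean = α/(α+β) = 47.59/64.77 = 0.7348.

0.7348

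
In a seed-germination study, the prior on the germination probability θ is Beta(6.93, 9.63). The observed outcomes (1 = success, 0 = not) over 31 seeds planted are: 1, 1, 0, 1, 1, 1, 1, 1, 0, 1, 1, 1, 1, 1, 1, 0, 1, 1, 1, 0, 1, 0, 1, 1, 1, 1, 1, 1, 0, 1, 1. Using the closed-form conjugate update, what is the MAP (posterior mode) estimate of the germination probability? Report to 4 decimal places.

The Beta prior is conjugate to a Binomial/Bernoulli likelihood; the update adds successes to α and failures to β.
Posterior: Beta(α+k, β+n−k) = Beta(6.93+25, 9.63+6) = Beta(31.93, 15.63).
Mode of Beta(a,b) for a,b>1 is (a−1)/(a+b−2) = 30.93/45.56 = 0.6789.

0.6789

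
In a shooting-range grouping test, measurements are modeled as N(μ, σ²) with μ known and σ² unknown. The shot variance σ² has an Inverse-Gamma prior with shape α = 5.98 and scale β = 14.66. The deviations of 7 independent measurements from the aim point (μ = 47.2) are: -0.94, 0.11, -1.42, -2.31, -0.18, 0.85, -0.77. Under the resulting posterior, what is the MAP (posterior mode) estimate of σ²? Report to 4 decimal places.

With known mean μ and an Inverse-Gamma(α, β) prior on σ², the Normal likelihood is conjugate: posterior is Inv-Gamma(α + n/2, β + Σ(xᵢ−μ)²/2).
Σ(xᵢ−μ)² = (-0.94)² + (0.11)² + (-1.42)² + (-2.31)² + (-0.18)² + (0.85)² + (-0.77)² = 9.5960.
Posterior: Inv-Gamma(5.98 + 7/2, 14.66 + 9.5960/2) = Inv-Gamma(9.48, 19.45800).
Mode = β/(α+1) = 19.45800/10.48 = 1.8567.

1.8567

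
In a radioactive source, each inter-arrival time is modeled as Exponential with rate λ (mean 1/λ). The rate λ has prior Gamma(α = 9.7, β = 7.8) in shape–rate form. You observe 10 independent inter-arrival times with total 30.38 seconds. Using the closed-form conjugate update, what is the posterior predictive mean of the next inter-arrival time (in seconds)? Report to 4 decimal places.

2.0417

With a Gamma(shape α, rate β) prior on the exponential rate λ, the posterior after n observations with total T = Σxᵢ is Gamma(α+n, β+T).
Posterior: Gamma(9.7+10, 7.8+30.38) = Gamma(19.7, 38.18).
The predictive distribution for the next observation is Lomax; its mean is β/(α−1) = 38.18/18.7 = 2.0417.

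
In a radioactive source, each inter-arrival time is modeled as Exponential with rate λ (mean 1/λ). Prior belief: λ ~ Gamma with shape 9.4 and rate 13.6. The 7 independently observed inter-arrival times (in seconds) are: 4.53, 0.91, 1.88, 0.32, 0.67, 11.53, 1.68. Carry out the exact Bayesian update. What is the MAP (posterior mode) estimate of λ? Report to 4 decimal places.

0.4385

With a Gamma(shape α, rate β) prior on the exponential rate λ, the posterior after n observations with total T = Σxᵢ is Gamma(α+n, β+T).
Sum of observations T = 21.52 seconds; n = 7.
Posterior: Gamma(9.4+7, 13.6+21.52) = Gamma(16.4, 35.12).
Mode = (α−1)/β = 0.4385.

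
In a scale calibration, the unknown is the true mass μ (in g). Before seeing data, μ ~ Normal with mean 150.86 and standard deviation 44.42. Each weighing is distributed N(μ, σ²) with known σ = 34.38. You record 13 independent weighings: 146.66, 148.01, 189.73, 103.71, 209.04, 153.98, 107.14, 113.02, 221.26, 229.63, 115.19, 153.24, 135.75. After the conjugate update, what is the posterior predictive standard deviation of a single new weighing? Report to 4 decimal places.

For Normal data with known variance σ², a Normal(μ₀, σ₀²) prior on μ is conjugate. Posterior precision = 1/σ₀² + n/σ²; posterior mean is the precision-weighted average of μ₀ and x̄.
σ₀² = 44.42² = 1973.1364, σ² = 34.38² = 1181.9844; σ² + n·σ₀² = 1181.9844 + 13·1973.1364 = 26832.7576.
Posterior precision = 1/σ₀² + n/σ² = 1/1973.1364 + 13/1181.9844 = (σ² + n·σ₀²)/(σ₀²σ²) = 26832.7576/(1973.1364·1181.9844); posterior variance σₙ² = σ₀²σ²/(σ² + n·σ₀²) = 1973.1364·1181.9844/26832.7576 = 86.916763.
Predictive variance for one new observation = σₙ² + σ² = 1973.1364·1181.9844/26832.7576 + 1181.9844 = σ²·(σ₀² + 26832.7576)/26832.7576 = 1181.9844·28805.894/26832.7576 = 1268.901163; SD = √(1181.9844·28805.894/26832.7576) = 35.6216.

35.6216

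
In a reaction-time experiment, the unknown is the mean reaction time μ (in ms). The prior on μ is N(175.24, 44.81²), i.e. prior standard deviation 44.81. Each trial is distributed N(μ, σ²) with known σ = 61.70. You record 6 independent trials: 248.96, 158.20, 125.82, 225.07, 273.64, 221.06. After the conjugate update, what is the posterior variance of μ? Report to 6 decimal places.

For Normal data with known variance σ², a Normal(μ₀, σ₀²) prior on μ is conjugate. Posterior precision = 1/σ₀² + n/σ²; posterior mean is the precision-weighted average of μ₀ and x̄.
σ₀² = 44.81² = 2007.9361, σ² = 61.70² = 3806.89; σ² + n·σ₀² = 3806.89 + 6·2007.9361 = 15854.5066.
Posterior precision = 1/σ₀² + n/σ² = 1/2007.9361 + 6/3806.89 = (σ² + n·σ₀²)/(σ₀²σ²) = 15854.5066/(2007.9361·3806.89); posterior variance σₙ² = σ₀²σ²/(σ² + n·σ₀²) = 2007.9361·3806.89/15854.5066 = 482.133696.

482.133696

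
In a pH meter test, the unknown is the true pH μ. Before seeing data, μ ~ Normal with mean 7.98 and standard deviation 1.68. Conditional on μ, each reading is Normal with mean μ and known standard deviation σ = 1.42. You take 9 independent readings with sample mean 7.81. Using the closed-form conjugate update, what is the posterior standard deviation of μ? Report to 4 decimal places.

0.4556

For Normal data with known variance σ², a Normal(μ₀, σ₀²) prior on μ is conjugate. Posterior precision = 1/σ₀² + n/σ²; posterior mean is the precision-weighted average of μ₀ and x̄.
σ₀² = 1.68² = 2.8224, σ² = 1.42² = 2.0164; σ² + n·σ₀² = 2.0164 + 9·2.8224 = 27.418.
Posterior precision = 1/σ₀² + n/σ² = 1/2.8224 + 9/2.0164 = (σ² + n·σ₀²)/(σ₀²σ²) = 27.418/(2.8224·2.0164); posterior variance σₙ² = σ₀²σ²/(σ² + n·σ₀²) = 2.8224·2.0164/27.418 = 0.207568.
Posterior SD = √σₙ² = √(2.8224·2.0164/27.418) = 0.4556.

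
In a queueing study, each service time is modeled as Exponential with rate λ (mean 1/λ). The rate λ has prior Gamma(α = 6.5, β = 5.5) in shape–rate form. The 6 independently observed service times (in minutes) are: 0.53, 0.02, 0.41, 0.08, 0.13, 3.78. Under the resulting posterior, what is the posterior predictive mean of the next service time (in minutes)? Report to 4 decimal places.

0.9087

With a Gamma(shape α, rate β) prior on the exponential rate λ, the posterior after n observations with total T = Σxᵢ is Gamma(α+n, β+T).
Sum of observations T = 4.95 minutes; n = 6.
Posterior: Gamma(6.5+6, 5.5+4.95) = Gamma(12.5, 10.45).
The predictive distribution for the next observation is Lomax; its mean is β/(α−1) = 10.45/11.5 = 0.9087.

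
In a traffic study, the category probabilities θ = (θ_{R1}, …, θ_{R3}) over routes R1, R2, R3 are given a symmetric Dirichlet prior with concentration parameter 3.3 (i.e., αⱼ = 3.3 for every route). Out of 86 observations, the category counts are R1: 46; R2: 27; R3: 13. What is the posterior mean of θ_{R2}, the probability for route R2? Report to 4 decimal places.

0.3160

The Dirichlet prior is conjugate to the Multinomial likelihood: each posterior αⱼ = prior αⱼ + observed count nⱼ.
Posterior concentration: (49.3, 30.3, 16.3), total = 95.9.
E[θ_{R2}|data] = α_{R2}/Σα = 30.3/95.9 = 0.3160.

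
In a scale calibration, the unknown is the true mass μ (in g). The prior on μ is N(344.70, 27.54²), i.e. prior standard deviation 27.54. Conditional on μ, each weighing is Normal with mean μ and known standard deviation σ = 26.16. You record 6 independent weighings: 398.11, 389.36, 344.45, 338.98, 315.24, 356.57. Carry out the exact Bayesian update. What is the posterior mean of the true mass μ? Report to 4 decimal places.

For Normal data with known variance σ², a Normal(μ₀, σ₀²) prior on μ is conjugate. Posterior precision = 1/σ₀² + n/σ²; posterior mean is the precision-weighted average of μ₀ and x̄.
Σxᵢ = 398.11 + 389.36 + 344.45 + 338.98 + 315.24 + 356.57 = 2142.71, so n·x̄ = 2142.71.
σ₀² = 27.54² = 758.4516, σ² = 26.16² = 684.3456; σ² + n·σ₀² = 684.3456 + 6·758.4516 = 5235.0552.
Posterior mean = (μ₀/σ₀² + n·x̄/σ²)/(1/σ₀² + n/σ²) = (σ²·μ₀ + σ₀²·n·x̄)/(σ² + n·σ₀²) = (684.3456·344.70 + 758.4516·2142.71)/5235.0552 = 1861035.756156/5235.0552 = 355.4950.

355.4950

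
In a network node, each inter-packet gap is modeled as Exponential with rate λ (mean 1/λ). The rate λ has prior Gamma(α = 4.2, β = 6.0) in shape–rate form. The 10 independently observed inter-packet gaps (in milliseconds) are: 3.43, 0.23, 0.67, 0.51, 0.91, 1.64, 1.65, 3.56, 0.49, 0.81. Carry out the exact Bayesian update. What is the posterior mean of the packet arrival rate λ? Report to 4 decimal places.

0.7136

With a Gamma(shape α, rate β) prior on the exponential rate λ, the posterior after n observations with total T = Σxᵢ is Gamma(α+n, β+T).
Sum of observations T = 13.90 milliseconds; n = 10.
Posterior: Gamma(4.2+10, 6.0+13.90) = Gamma(14.2, 19.90).
Posterior mean of λ = α/β = 14.2/19.90 = 0.7136.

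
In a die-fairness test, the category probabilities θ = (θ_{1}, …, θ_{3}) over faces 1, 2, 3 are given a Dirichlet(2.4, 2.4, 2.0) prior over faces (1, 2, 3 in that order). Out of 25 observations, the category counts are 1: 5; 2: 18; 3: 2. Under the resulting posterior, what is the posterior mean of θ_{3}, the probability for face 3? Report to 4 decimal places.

0.1258

The Dirichlet prior is conjugate to the Multinomial likelihood: each posterior αⱼ = prior αⱼ + observed count nⱼ.
Posterior concentration: (7.4, 20.4, 4.0), total = 31.8.
E[θ_{3}|data] = α_{3}/Σα = 4.0/31.8 = 0.1258.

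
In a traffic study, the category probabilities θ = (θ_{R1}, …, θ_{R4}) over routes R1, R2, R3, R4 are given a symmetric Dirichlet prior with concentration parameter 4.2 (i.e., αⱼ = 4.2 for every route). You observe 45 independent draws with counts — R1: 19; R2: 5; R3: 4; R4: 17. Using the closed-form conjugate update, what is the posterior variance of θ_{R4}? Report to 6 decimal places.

0.003589

The Dirichlet prior is conjugate to the Multinomial likelihood: each posterior αⱼ = prior αⱼ + observed count nⱼ.
Posterior concentration: (23.2, 9.2, 8.2, 21.2), total = 61.8.
Var[θ_j] = α_j(Σα−α_j)/((Σα)²(Σα+1)) = 21.2·40.6/(61.8²·62.8) = 0.003589.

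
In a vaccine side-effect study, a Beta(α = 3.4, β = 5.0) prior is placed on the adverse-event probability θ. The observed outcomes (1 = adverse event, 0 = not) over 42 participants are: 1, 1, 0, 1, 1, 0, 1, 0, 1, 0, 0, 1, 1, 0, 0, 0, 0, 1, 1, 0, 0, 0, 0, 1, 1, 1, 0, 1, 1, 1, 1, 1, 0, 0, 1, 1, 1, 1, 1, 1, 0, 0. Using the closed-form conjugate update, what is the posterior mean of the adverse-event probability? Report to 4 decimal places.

0.5437

The Beta prior is conjugate to a Binomial/Bernoulli likelihood; the update adds successes to α and failures to β.
Posterior: Beta(α+k, β+n−k) = Beta(3.4+24, 5.0+18) = Beta(27.4, 23.0).
Posterior mean = α/(α+β) = 27.4/50.4 = 0.5437.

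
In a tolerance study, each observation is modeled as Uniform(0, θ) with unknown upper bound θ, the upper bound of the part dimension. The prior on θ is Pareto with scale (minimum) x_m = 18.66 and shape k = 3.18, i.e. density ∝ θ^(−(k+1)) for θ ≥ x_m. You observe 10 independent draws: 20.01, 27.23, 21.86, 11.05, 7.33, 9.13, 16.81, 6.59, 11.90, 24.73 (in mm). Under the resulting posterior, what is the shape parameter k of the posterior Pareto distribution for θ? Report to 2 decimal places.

13.18

A Pareto(scale x_m, shape k) prior on the upper bound θ of Uniform(0, θ) is conjugate: posterior is Pareto(max(x_m, max xᵢ), k + n).
Sample maximum = 27.23; prior scale x_m = 18.66 → posterior scale = max = 27.23.
Posterior shape = 3.18 + 10 = 13.18.
Posterior shape k = 13.18.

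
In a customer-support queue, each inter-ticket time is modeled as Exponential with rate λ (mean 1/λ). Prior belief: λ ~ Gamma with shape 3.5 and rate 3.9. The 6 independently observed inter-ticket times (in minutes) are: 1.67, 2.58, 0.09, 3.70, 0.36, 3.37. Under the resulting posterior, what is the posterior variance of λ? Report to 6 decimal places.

0.038689

With a Gamma(shape α, rate β) prior on the exponential rate λ, the posterior after n observations with total T = Σxᵢ is Gamma(α+n, β+T).
Sum of observations T = 11.77 minutes; n = 6.
Posterior: Gamma(3.5+6, 3.9+11.77) = Gamma(9.5, 15.67).
Var = α/β² = 0.038689.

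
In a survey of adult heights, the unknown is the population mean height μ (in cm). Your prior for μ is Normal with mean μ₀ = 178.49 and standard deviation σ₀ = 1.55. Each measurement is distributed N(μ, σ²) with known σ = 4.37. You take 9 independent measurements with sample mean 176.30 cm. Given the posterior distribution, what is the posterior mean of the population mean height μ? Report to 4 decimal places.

For Normal data with known variance σ², a Normal(μ₀, σ₀²) prior on μ is conjugate. Posterior precision = 1/σ₀² + n/σ²; posterior mean is the precision-weighted average of μ₀ and x̄.
n·x̄ = 9·176.30 = 1586.7.
σ₀² = 1.55² = 2.4025, σ² = 4.37² = 19.0969; σ² + n·σ₀² = 19.0969 + 9·2.4025 = 40.7194.
Posterior mean = (μ₀/σ₀² + n·x̄/σ²)/(1/σ₀² + n/σ²) = (σ²·μ₀ + σ₀²·n·x̄)/(σ² + n·σ₀²) = (19.0969·178.49 + 2.4025·1586.7)/40.7194 = 7220.652431/40.7194 = 177.3271.

177.3271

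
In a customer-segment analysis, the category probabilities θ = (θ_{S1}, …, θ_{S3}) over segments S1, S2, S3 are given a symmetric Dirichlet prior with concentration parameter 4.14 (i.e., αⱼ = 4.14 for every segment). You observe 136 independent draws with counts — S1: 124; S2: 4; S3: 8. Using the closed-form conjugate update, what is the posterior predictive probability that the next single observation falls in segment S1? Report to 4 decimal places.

The Dirichlet prior is conjugate to the Multinomial likelihood: each posterior αⱼ = prior αⱼ + observed count nⱼ.
Posterior concentration: (128.14, 8.14, 12.14), total = 148.42.
P(next = S1 | data) = α_{S1}/Σα = 0.8634.

0.8634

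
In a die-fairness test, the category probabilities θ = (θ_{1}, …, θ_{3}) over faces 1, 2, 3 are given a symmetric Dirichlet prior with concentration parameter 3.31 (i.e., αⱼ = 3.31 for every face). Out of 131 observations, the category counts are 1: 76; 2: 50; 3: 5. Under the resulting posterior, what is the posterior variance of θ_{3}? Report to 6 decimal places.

The Dirichlet prior is conjugate to the Multinomial likelihood: each posterior αⱼ = prior αⱼ + observed count nⱼ.
Posterior concentration: (79.31, 53.31, 8.31), total = 140.93.
Var[θ_j] = α_j(Σα−α_j)/((Σα)²(Σα+1)) = 8.31·132.62/(140.93²·141.93) = 0.000391.

0.000391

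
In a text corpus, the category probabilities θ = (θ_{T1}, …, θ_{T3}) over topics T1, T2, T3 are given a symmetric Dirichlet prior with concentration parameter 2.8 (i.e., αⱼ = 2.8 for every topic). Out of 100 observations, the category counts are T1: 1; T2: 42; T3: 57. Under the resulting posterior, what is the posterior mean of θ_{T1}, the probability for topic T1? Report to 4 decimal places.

The Dirichlet prior is conjugate to the Multinomial likelihood: each posterior αⱼ = prior αⱼ + observed count nⱼ.
Posterior concentration: (3.8, 44.8, 59.8), total = 108.4.
E[θ_{T1}|data] = α_{T1}/Σα = 3.8/108.4 = 0.0351.

0.0351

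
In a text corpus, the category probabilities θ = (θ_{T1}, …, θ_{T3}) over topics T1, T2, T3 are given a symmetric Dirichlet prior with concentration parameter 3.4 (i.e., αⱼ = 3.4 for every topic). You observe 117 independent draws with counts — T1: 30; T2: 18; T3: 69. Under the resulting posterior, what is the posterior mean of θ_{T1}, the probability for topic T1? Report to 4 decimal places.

0.2626

The Dirichlet prior is conjugate to the Multinomial likelihood: each posterior αⱼ = prior αⱼ + observed count nⱼ.
Posterior concentration: (33.4, 21.4, 72.4), total = 127.2.
E[θ_{T1}|data] = α_{T1}/Σα = 33.4/127.2 = 0.2626.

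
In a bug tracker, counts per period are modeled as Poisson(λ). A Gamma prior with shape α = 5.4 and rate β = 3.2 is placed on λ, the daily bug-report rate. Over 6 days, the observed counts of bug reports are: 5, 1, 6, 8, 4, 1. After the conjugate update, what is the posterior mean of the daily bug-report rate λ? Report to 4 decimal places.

3.3043

With a Gamma(shape α, rate β) prior, the Poisson likelihood is conjugate: the posterior is Gamma(α + ΣXᵢ, β + n).
Sum of counts S = 25 over n = 6 days.
Posterior: Gamma(α+S, β+n) = Gamma(5.4+25, 3.2+6) = Gamma(30.4, 9.2).
Posterior mean = α/β = 30.4/9.2 = 3.3043.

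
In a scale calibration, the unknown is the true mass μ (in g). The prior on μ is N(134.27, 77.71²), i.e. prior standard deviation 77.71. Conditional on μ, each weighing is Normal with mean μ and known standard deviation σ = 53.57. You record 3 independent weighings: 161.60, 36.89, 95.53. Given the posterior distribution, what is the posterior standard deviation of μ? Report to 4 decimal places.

28.7363

For Normal data with known variance σ², a Normal(μ₀, σ₀²) prior on μ is conjugate. Posterior precision = 1/σ₀² + n/σ²; posterior mean is the precision-weighted average of μ₀ and x̄.
σ₀² = 77.71² = 6038.8441, σ² = 53.57² = 2869.7449; σ² + n·σ₀² = 2869.7449 + 3·6038.8441 = 20986.2772.
Posterior precision = 1/σ₀² + n/σ² = 1/6038.8441 + 3/2869.7449 = (σ² + n·σ₀²)/(σ₀²σ²) = 20986.2772/(6038.8441·2869.7449); posterior variance σₙ² = σ₀²σ²/(σ² + n·σ₀²) = 6038.8441·2869.7449/20986.2772 = 825.774952.
Posterior SD = √σₙ² = √(6038.8441·2869.7449/20986.2772) = 28.7363.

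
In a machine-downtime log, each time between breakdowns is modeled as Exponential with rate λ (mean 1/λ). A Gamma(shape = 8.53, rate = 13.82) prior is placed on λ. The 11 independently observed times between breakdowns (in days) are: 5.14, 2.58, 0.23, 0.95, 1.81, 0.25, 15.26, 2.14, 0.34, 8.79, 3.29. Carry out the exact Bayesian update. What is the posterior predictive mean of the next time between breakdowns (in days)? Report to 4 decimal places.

2.9466

With a Gamma(shape α, rate β) prior on the exponential rate λ, the posterior after n observations with total T = Σxᵢ is Gamma(α+n, β+T).
Sum of observations T = 40.78 days; n = 11.
Posterior: Gamma(8.53+11, 13.82+40.78) = Gamma(19.53, 54.60).
The predictive distribution for the next observation is Lomax; its mean is β/(α−1) = 54.60/18.53 = 2.9466.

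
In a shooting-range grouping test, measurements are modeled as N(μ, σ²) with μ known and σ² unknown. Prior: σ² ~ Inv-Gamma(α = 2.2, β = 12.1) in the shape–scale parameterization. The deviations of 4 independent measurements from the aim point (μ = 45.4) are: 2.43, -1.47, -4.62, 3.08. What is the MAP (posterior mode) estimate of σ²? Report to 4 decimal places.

With known mean μ and an Inverse-Gamma(α, β) prior on σ², the Normal likelihood is conjugate: posterior is Inv-Gamma(α + n/2, β + Σ(xᵢ−μ)²/2).
Σ(xᵢ−μ)² = (2.43)² + (-1.47)² + (-4.62)² + (3.08)² = 38.8966.
Posterior: Inv-Gamma(2.2 + 4/2, 12.1 + 38.8966/2) = Inv-Gamma(4.20, 31.54830).
Mode = β/(α+1) = 31.54830/5.20 = 6.0670.

6.0670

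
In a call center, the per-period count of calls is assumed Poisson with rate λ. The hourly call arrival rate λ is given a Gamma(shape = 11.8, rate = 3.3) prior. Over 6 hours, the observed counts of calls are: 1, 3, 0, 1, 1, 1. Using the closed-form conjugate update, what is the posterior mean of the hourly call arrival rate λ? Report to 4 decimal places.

With a Gamma(shape α, rate β) prior, the Poisson likelihood is conjugate: the posterior is Gamma(α + ΣXᵢ, β + n).
Sum of counts S = 7 over n = 6 hours.
Posterior: Gamma(α+S, β+n) = Gamma(11.8+7, 3.3+6) = Gamma(18.8, 9.3).
Posterior mean = α/β = 18.8/9.3 = 2.0215.

2.0215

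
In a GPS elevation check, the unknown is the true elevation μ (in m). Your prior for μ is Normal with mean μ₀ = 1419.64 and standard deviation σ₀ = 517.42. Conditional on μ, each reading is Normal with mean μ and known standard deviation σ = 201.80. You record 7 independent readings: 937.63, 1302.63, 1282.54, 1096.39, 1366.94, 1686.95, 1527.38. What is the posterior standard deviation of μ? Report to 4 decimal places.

For Normal data with known variance σ², a Normal(μ₀, σ₀²) prior on μ is conjugate. Posterior precision = 1/σ₀² + n/σ²; posterior mean is the precision-weighted average of μ₀ and x̄.
σ₀² = 517.42² = 267723.4564, σ² = 201.80² = 40723.24; σ² + n·σ₀² = 40723.24 + 7·267723.4564 = 1914787.4348.
Posterior precision = 1/σ₀² + n/σ² = 1/267723.4564 + 7/40723.24 = (σ² + n·σ₀²)/(σ₀²σ²) = 1914787.4348/(267723.4564·40723.24); posterior variance σₙ² = σ₀²σ²/(σ² + n·σ₀²) = 267723.4564·40723.24/1914787.4348 = 5693.878271.
Posterior SD = √σₙ² = √(267723.4564·40723.24/1914787.4348) = 75.4578.

75.4578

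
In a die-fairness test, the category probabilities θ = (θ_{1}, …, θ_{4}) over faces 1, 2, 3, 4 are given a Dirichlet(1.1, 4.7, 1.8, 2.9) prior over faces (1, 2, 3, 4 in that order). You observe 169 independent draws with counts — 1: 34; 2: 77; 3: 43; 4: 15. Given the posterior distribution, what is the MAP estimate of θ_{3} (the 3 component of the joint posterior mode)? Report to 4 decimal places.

0.2496

The Dirichlet prior is conjugate to the Multinomial likelihood: each posterior αⱼ = prior αⱼ + observed count nⱼ.
Posterior concentration: (35.1, 81.7, 44.8, 17.9), total = 179.5.
Joint mode component: (α_{3}−1)/(Σα−K) = 43.8/175.5 = 0.2496.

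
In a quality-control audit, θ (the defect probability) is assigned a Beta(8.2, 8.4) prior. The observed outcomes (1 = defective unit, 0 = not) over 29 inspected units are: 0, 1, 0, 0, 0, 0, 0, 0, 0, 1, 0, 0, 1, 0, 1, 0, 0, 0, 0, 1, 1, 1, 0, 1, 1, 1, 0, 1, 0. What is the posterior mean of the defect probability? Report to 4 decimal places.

The Beta prior is conjugate to a Binomial/Bernoulli likelihood; the update adds successes to α and failures to β.
Posterior: Beta(α+k, β+n−k) = Beta(8.2+11, 8.4+18) = Beta(19.2, 26.4).
Posterior mean = α/(α+β) = 19.2/45.6 = 0.4211.

0.4211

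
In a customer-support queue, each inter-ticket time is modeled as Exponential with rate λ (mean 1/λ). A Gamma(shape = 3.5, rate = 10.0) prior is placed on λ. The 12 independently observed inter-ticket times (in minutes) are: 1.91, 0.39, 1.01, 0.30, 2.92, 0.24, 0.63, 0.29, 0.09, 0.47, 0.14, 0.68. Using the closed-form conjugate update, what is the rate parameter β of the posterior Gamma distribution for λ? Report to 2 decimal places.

With a Gamma(shape α, rate β) prior on the exponential rate λ, the posterior after n observations with total T = Σxᵢ is Gamma(α+n, β+T).
Sum of observations T = 9.07 minutes; n = 12.
Posterior: Gamma(3.5+12, 10.0+9.07) = Gamma(15.5, 19.07).
Posterior β = 19.07.

19.07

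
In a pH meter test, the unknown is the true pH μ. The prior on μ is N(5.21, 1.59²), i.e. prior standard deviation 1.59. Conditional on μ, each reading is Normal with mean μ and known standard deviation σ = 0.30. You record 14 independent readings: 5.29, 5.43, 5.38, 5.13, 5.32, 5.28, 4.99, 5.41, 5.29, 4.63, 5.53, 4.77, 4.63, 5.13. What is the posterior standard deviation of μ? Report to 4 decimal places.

0.0801

For Normal data with known variance σ², a Normal(μ₀, σ₀²) prior on μ is conjugate. Posterior precision = 1/σ₀² + n/σ²; posterior mean is the precision-weighted average of μ₀ and x̄.
σ₀² = 1.59² = 2.5281, σ² = 0.30² = 0.09; σ² + n·σ₀² = 0.09 + 14·2.5281 = 35.4834.
Posterior precision = 1/σ₀² + n/σ² = 1/2.5281 + 14/0.09 = (σ² + n·σ₀²)/(σ₀²σ²) = 35.4834/(2.5281·0.09); posterior variance σₙ² = σ₀²σ²/(σ² + n·σ₀²) = 2.5281·0.09/35.4834 = 0.006412.
Posterior SD = √σₙ² = √(2.5281·0.09/35.4834) = 0.0801.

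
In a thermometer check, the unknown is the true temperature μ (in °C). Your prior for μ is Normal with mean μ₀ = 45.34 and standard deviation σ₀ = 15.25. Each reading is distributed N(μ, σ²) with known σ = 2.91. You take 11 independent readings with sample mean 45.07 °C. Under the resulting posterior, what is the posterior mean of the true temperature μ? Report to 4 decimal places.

For Normal data with known variance σ², a Normal(μ₀, σ₀²) prior on μ is conjugate. Posterior precision = 1/σ₀² + n/σ²; posterior mean is the precision-weighted average of μ₀ and x̄.
n·x̄ = 11·45.07 = 495.77.
σ₀² = 15.25² = 232.5625, σ² = 2.91² = 8.4681; σ² + n·σ₀² = 8.4681 + 11·232.5625 = 2566.6556.
Posterior mean = (μ₀/σ₀² + n·x̄/σ²)/(1/σ₀² + n/σ²) = (σ²·μ₀ + σ₀²·n·x̄)/(σ² + n·σ₀²) = (8.4681·45.34 + 232.5625·495.77)/2566.6556 = 115681.454279/2566.6556 = 45.0709.

45.0709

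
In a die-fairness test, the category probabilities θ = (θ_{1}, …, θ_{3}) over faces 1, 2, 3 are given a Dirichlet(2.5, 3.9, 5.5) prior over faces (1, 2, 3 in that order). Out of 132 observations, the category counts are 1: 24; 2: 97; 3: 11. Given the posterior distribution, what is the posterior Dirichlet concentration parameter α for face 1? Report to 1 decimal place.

The Dirichlet prior is conjugate to the Multinomial likelihood: each posterior αⱼ = prior αⱼ + observed count nⱼ.
Posterior concentration: (26.5, 100.9, 16.5), total = 143.9.
α_{1} = 2.5 + 24 = 26.5.

26.5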